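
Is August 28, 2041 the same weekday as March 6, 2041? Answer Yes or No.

From Mar 6, 2041 to Aug 28, 2041 is 175 days.
175 mod 7 = 0, so they are the same weekday.
(Mar 6, 2041 is a Wednesday; Aug 28, 2041 is a Wednesday.)

Yes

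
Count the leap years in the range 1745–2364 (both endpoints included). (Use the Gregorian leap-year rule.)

150

Multiples of 4 in [1745,2364]: 155.
Of those, multiples of 100: 6 (not leap unless ÷400).
Multiples of 400: 1.
Leap years = 155 − 6 + 1 = 150.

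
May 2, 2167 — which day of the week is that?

Doomsday rule: the anchor day for the 2100s is Sunday. For year 67: 67÷12 = 5 r 7, and 7÷4 = 1, so 5+7+1 = 13.
Sunday + 13 ≡ Saturday — that's 2167's doomsday.
In May the doomsday date is May 9.
May 2 is 7 days before May 9; 7 mod 7 = 0, so Saturday − 0 = Saturday.

Saturday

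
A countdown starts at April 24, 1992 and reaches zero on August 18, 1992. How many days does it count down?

116

Apr 24, 1992 → May 24, 1992: 30 days (April has 30).
May 24, 1992 → Jun 24, 1992: 31 days (May has 31).
Jun 24, 1992 → Jul 24, 1992: 30 days (June has 30).
Jul 24, 1992 → Aug 18, 1992: 25 days.
Total: 116 days.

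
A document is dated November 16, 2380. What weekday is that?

Doomsday rule: the anchor day for the 2300s is Wednesday. For year 80: 80÷12 = 6 r 8, and 8÷4 = 2, so 6+8+2 = 16.
Wednesday + 16 ≡ Friday — that's 2380's doomsday.
In November the doomsday date is Nov 7.
Nov 16 is 9 days after Nov 7; 9 mod 7 = 2, so Friday + 2 = Sunday.

Sunday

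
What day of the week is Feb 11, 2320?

Doomsday rule: the anchor day for the 2300s is Wednesday. For year 20: 20÷12 = 1 r 8, and 8÷4 = 2, so 1+8+2 = 11.
Wednesday + 11 ≡ Sunday — that's 2320's doomsday.
In February the doomsday date is Feb 29 (2320 is a leap year (divisible by 4)).
Feb 11 is 18 days before Feb 29; 18 mod 7 = 4, so Sunday − 4 = Wednesday.

Wednesday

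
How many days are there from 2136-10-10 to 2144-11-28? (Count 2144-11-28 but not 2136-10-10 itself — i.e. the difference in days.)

2971

Oct 10, 2136 → Oct 10, 2137: 365 days.
Oct 10, 2137 → Oct 10, 2138: 365 days.
Oct 10, 2138 → Oct 10, 2139: 365 days.
Oct 10, 2139 → Oct 10, 2140: 366 days (Feb 29, 2140 is in that span).
Oct 10, 2140 → Oct 10, 2141: 365 days.
Oct 10, 2141 → Oct 10, 2142: 365 days.
Oct 10, 2142 → Oct 10, 2143: 365 days.
Oct 10, 2143 → Oct 10, 2144: 366 days (Feb 29, 2144 is in that span).
Oct 10, 2144 → Nov 10, 2144: 31 days (October has 31).
Nov 10, 2144 → Nov 28, 2144: 18 days.
Total: 2971 days.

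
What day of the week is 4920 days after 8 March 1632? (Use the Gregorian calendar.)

Mar 8, 1632 is a Monday.
4920 mod 7 = 6, so 4920 days after a Monday is Monday + 6 = Sunday.

Sunday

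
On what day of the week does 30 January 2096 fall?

Doomsday rule: the anchor day for the 2000s is Tuesday. For year 96: 96÷12 = 8 r 0, and 0÷4 = 0, so 8+0+0 = 8.
Tuesday + 8 ≡ Wednesday — that's 2096's doomsday.
In January the doomsday date is Jan 4 (2096 is a leap year (divisible by 4)).
Jan 30 is 26 days after Jan 4; 26 mod 7 = 5, so Wednesday + 5 = Monday.

Monday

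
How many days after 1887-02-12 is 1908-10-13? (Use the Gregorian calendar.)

7913

Feb 12, 1887 → Feb 12, 1888: 365 days.
Feb 12, 1888 → Feb 12, 1889: 366 days (Feb 29, 1888 is in that span).
Feb 12, 1889 → Feb 12, 1890: 365 days.
Feb 12, 1890 → Feb 12, 1891: 365 days.
Feb 12, 1891 → Feb 12, 1892: 365 days.
Feb 12, 1892 → Feb 12, 1893: 366 days (Feb 29, 1892 is in that span).
Feb 12, 1893 → Feb 12, 1894: 365 days.
Feb 12, 1894 → Feb 12, 1895: 365 days.
Feb 12, 1895 → Feb 12, 1896: 365 days.
Feb 12, 1896 → Feb 12, 1897: 366 days (Feb 29, 1896 is in that span).
Feb 12, 1897 → Feb 12, 1898: 365 days.
Feb 12, 1898 → Feb 12, 1899: 365 days.
Feb 12, 1899 → Feb 12, 1900: 365 days.
Feb 12, 1900 → Feb 12, 1901: 365 days.
Feb 12, 1901 → Feb 12, 1902: 365 days.
Feb 12, 1902 → Feb 12, 1903: 365 days.
Feb 12, 1903 → Feb 12, 1904: 365 days.
Feb 12, 1904 → Feb 12, 1905: 366 days (Feb 29, 1904 is in that span).
Feb 12, 1905 → Feb 12, 1906: 365 days.
Feb 12, 1906 → Feb 12, 1907: 365 days.
Feb 12, 1907 → Feb 12, 1908: 365 days.
Feb 12, 1908 → Mar 12, 1908: 29 days (February has 29).
Mar 12, 1908 → Apr 12, 1908: 31 days (March has 31).
Apr 12, 1908 → May 12, 1908: 30 days (April has 30).
May 12, 1908 → Jun 12, 1908: 31 days (May has 31).
Jun 12, 1908 → Jul 12, 1908: 30 days (June has 30).
Jul 12, 1908 → Aug 12, 1908: 31 days (July has 31).
Aug 12, 1908 → Sep 12, 1908: 31 days (August has 31).
Sep 12, 1908 → Oct 12, 1908: 30 days (September has 30).
Oct 12, 1908 → Oct 13, 1908: 1 days.
Total: 7913 days.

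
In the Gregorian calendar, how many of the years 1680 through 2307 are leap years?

151

Multiples of 4 in [1680,2307]: 157.
Of those, multiples of 100: 7 (not leap unless ÷400).
Multiples of 400: 1.
Leap years = 157 − 7 + 1 = 151.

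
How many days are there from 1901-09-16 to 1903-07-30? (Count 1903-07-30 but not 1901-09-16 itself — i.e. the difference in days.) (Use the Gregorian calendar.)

682

Sep 16, 1901 → Sep 16, 1902: 365 days.
Sep 16, 1902 → Oct 16, 1902: 30 days (September has 30).
Oct 16, 1902 → Nov 16, 1902: 31 days (October has 31).
Nov 16, 1902 → Dec 16, 1902: 30 days (November has 30).
Dec 16, 1902 → Jan 16, 1903: 31 days (December has 31).
Jan 16, 1903 → Feb 16, 1903: 31 days (January has 31).
Feb 16, 1903 → Mar 16, 1903: 28 days (February has 28).
Mar 16, 1903 → Apr 16, 1903: 31 days (March has 31).
Apr 16, 1903 → May 16, 1903: 30 days (April has 30).
May 16, 1903 → Jun 16, 1903: 31 days (May has 31).
Jun 16, 1903 → Jul 16, 1903: 30 days (June has 30).
Jul 16, 1903 → Jul 30, 1903: 14 days.
Total: 682 days.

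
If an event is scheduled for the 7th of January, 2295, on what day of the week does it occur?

Doomsday rule: the anchor day for the 2200s is Friday. For year 95: 95÷12 = 7 r 11, and 11÷4 = 2, so 7+11+2 = 20.
Friday + 20 ≡ Thursday — that's 2295's doomsday.
In January the doomsday date is Jan 3 (2295 is not a leap year).
Jan 7 is 4 days after Jan 3; 4 mod 7 = 4, so Thursday + 4 = Monday.

Monday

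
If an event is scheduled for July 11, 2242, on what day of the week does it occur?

Doomsday rule: the anchor day for the 2200s is Friday. For year 42: 42÷12 = 3 r 6, and 6÷4 = 1, so 3+6+1 = 10.
Friday + 10 ≡ Monday — that's 2242's doomsday.
In July the doomsday date is Jul 11.
Jul 11 is the doomsday itself: Monday.

Monday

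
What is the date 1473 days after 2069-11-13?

November 25, 2073

+365 (one year) → Nov 13, 2070 (1108 left).
+365 (one year) → Nov 13, 2071 (743 left).
+366 (one year; includes Feb 29, 2072) → Nov 13, 2072 (377 left).
Nov has 30 days: +18 → Dec 1, 2072 (359 left).
Dec has 31 days: +31 → Jan 1, 2073 (328 left).
Jan has 31 days: +31 → Feb 1, 2073 (297 left).
Feb has 28 days: +28 → Mar 1, 2073 (269 left).
Mar has 31 days: +31 → Apr 1, 2073 (238 left).
Apr has 30 days: +30 → May 1, 2073 (208 left).
May has 31 days: +31 → Jun 1, 2073 (177 left).
Jun has 30 days: +30 → Jul 1, 2073 (147 left).
Jul has 31 days: +31 → Aug 1, 2073 (116 left).
Aug has 31 days: +31 → Sep 1, 2073 (85 left).
Sep has 30 days: +30 → Oct 1, 2073 (55 left).
Oct has 31 days: +31 → Nov 1, 2073 (24 left).
+24 → Nov 25, 2073.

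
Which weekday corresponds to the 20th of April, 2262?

Doomsday rule: the anchor day for the 2200s is Friday. For year 62: 62÷12 = 5 r 2, and 2÷4 = 0, so 5+2+0 = 7.
Friday + 7 ≡ Friday — that's 2262's doomsday.
In April the doomsday date is Apr 4.
Apr 20 is 16 days after Apr 4; 16 mod 7 = 2, so Friday + 2 = Sunday.

Sunday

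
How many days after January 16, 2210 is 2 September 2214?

1690

Jan 16, 2210 → Jan 16, 2211: 365 days.
Jan 16, 2211 → Jan 16, 2212: 365 days.
Jan 16, 2212 → Jan 16, 2213: 366 days (Feb 29, 2212 is in that span).
Jan 16, 2213 → Jan 16, 2214: 365 days.
Jan 16, 2214 → Feb 16, 2214: 31 days (January has 31).
Feb 16, 2214 → Mar 16, 2214: 28 days (February has 28).
Mar 16, 2214 → Apr 16, 2214: 31 days (March has 31).
Apr 16, 2214 → May 16, 2214: 30 days (April has 30).
May 16, 2214 → Jun 16, 2214: 31 days (May has 31).
Jun 16, 2214 → Jul 16, 2214: 30 days (June has 30).
Jul 16, 2214 → Aug 16, 2214: 31 days (July has 31).
Aug 16, 2214 → Sep 2, 2214: 17 days.
Total: 1690 days.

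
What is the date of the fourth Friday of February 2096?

February 24, 2096

February 1, 2096 is a Wednesday.
The first Friday is therefore February 3 (2 days later).
The fourth Friday is 3 + 3×7 = February 24.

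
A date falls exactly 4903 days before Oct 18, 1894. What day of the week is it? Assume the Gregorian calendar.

Oct 18, 1894 is a Thursday.
4903 mod 7 = 3, so 4903 days before a Thursday is Thursday − 3 = Monday.

Monday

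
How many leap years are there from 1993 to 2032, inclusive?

10

Multiples of 4 in [1993,2032]: 10.
Of those, multiples of 100: 1 (not leap unless ÷400).
Multiples of 400: 1.
Leap years = 10 − 1 + 1 = 10.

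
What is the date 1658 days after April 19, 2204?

+365 (one year) → Apr 19, 2205 (1293 left).
+365 (one year) → Apr 19, 2206 (928 left).
+365 (one year) → Apr 19, 2207 (563 left).
+366 (one year; includes Feb 29, 2208) → Apr 19, 2208 (197 left).
Apr has 30 days: +12 → May 1, 2208 (185 left).
May has 31 days: +31 → Jun 1, 2208 (154 left).
Jun has 30 days: +30 → Jul 1, 2208 (124 left).
Jul has 31 days: +31 → Aug 1, 2208 (93 left).
Aug has 31 days: +31 → Sep 1, 2208 (62 left).
Sep has 30 days: +30 → Oct 1, 2208 (32 left).
Oct has 31 days: +31 → Nov 1, 2208 (1 left).
+1 → Nov 2, 2208.

November 2, 2208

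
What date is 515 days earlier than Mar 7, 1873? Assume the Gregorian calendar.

October 9, 1871

−365 (one year) → Mar 7, 1872 (150 left).
−7 → Feb 29, 1872 (end of Feb, 29 days; 143 left).
−29 → Jan 31, 1872 (end of Jan, 31 days; 114 left).
−31 → Dec 31, 1871 (end of Dec, 31 days; 83 left).
−31 → Nov 30, 1871 (end of Nov, 30 days; 52 left).
−30 → Oct 31, 1871 (end of Oct, 31 days; 22 left).
−22 → Oct 9, 1871.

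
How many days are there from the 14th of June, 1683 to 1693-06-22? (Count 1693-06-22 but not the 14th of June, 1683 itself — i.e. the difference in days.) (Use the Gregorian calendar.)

3661

Jun 14, 1683 → Jun 14, 1684: 366 days (Feb 29, 1684 is in that span).
Jun 14, 1684 → Jun 14, 1685: 365 days.
Jun 14, 1685 → Jun 14, 1686: 365 days.
Jun 14, 1686 → Jun 14, 1687: 365 days.
Jun 14, 1687 → Jun 14, 1688: 366 days (Feb 29, 1688 is in that span).
Jun 14, 1688 → Jun 14, 1689: 365 days.
Jun 14, 1689 → Jun 14, 1690: 365 days.
Jun 14, 1690 → Jun 14, 1691: 365 days.
Jun 14, 1691 → Jun 14, 1692: 366 days (Feb 29, 1692 is in that span).
Jun 14, 1692 → Jul 14, 1692: 30 days (June has 30).
Jul 14, 1692 → Aug 14, 1692: 31 days (July has 31).
Aug 14, 1692 → Sep 14, 1692: 31 days (August has 31).
Sep 14, 1692 → Oct 14, 1692: 30 days (September has 30).
Oct 14, 1692 → Nov 14, 1692: 31 days (October has 31).
Nov 14, 1692 → Dec 14, 1692: 30 days (November has 30).
Dec 14, 1692 → Jan 14, 1693: 31 days (December has 31).
Jan 14, 1693 → Feb 14, 1693: 31 days (January has 31).
Feb 14, 1693 → Mar 14, 1693: 28 days (February has 28).
Mar 14, 1693 → Apr 14, 1693: 31 days (March has 31).
Apr 14, 1693 → May 14, 1693: 30 days (April has 30).
May 14, 1693 → Jun 14, 1693: 31 days (May has 31).
Jun 14, 1693 → Jun 22, 1693: 8 days.
Total: 3661 days.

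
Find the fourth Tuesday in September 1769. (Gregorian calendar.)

September 1, 1769 is a Friday.
The first Tuesday is therefore September 5 (4 days later).
The fourth Tuesday is 5 + 3×7 = September 26.

September 26, 1769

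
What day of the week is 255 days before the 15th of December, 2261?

Dec 15, 2261 is a Sunday.
255 mod 7 = 3, so 255 days before a Sunday is Sunday − 3 = Thursday.

Thursday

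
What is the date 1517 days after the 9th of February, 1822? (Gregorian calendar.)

+365 (one year) → Feb 9, 1823 (1152 left).
+365 (one year) → Feb 9, 1824 (787 left).
+366 (one year; includes Feb 29, 1824) → Feb 9, 1825 (421 left).
+365 (one year) → Feb 9, 1826 (56 left).
Feb has 28 days: +20 → Mar 1, 1826 (36 left).
Mar has 31 days: +31 → Apr 1, 1826 (5 left).
+5 → Apr 6, 1826.

April 6, 1826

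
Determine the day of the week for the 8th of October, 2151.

Friday

January 1, 2151 is a Friday.
Jan 1, 2151 → Feb 1, 2151: 31 days (January has 31).
Feb 1, 2151 → Mar 1, 2151: 28 days (February has 28).
Mar 1, 2151 → Apr 1, 2151: 31 days (March has 31).
Apr 1, 2151 → May 1, 2151: 30 days (April has 30).
May 1, 2151 → Jun 1, 2151: 31 days (May has 31).
Jun 1, 2151 → Jul 1, 2151: 30 days (June has 30).
Jul 1, 2151 → Aug 1, 2151: 31 days (July has 31).
Aug 1, 2151 → Sep 1, 2151: 31 days (August has 31).
Sep 1, 2151 → Oct 1, 2151: 30 days (September has 30).
Oct 1, 2151 → Oct 8, 2151: 7 days.
Total: 280 days.
280 mod 7 = 0, so Friday + 0 = Friday.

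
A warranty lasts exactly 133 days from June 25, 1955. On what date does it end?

November 5, 1955

Jun has 30 days: +6 → Jul 1, 1955 (127 left).
Jul has 31 days: +31 → Aug 1, 1955 (96 left).
Aug has 31 days: +31 → Sep 1, 1955 (65 left).
Sep has 30 days: +30 → Oct 1, 1955 (35 left).
Oct has 31 days: +31 → Nov 1, 1955 (4 left).
+4 → Nov 5, 1955.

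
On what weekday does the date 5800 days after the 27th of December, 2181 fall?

Dec 27, 2181 is a Thursday.
5800 mod 7 = 4, so 5800 days after a Thursday is Thursday + 4 = Monday.

Monday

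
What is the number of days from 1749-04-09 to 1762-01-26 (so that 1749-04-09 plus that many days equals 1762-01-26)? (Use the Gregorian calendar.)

Apr 9, 1749 → Apr 9, 1750: 365 days.
Apr 9, 1750 → Apr 9, 1751: 365 days.
Apr 9, 1751 → Apr 9, 1752: 366 days (Feb 29, 1752 is in that span).
Apr 9, 1752 → Apr 9, 1753: 365 days.
Apr 9, 1753 → Apr 9, 1754: 365 days.
Apr 9, 1754 → Apr 9, 1755: 365 days.
Apr 9, 1755 → Apr 9, 1756: 366 days (Feb 29, 1756 is in that span).
Apr 9, 1756 → Apr 9, 1757: 365 days.
Apr 9, 1757 → Apr 9, 1758: 365 days.
Apr 9, 1758 → Apr 9, 1759: 365 days.
Apr 9, 1759 → Apr 9, 1760: 366 days (Feb 29, 1760 is in that span).
Apr 9, 1760 → Apr 9, 1761: 365 days.
Apr 9, 1761 → May 9, 1761: 30 days (April has 30).
May 9, 1761 → Jun 9, 1761: 31 days (May has 31).
Jun 9, 1761 → Jul 9, 1761: 30 days (June has 30).
Jul 9, 1761 → Aug 9, 1761: 31 days (July has 31).
Aug 9, 1761 → Sep 9, 1761: 31 days (August has 31).
Sep 9, 1761 → Oct 9, 1761: 30 days (September has 30).
Oct 9, 1761 → Nov 9, 1761: 31 days (October has 31).
Nov 9, 1761 → Dec 9, 1761: 30 days (November has 30).
Dec 9, 1761 → Jan 9, 1762: 31 days (December has 31).
Jan 9, 1762 → Jan 26, 1762: 17 days.
Total: 4675 days.

4675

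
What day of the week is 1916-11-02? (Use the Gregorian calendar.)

Doomsday rule: the anchor day for the 1900s is Wednesday. For year 16: 16÷12 = 1 r 4, and 4÷4 = 1, so 1+4+1 = 6.
Wednesday + 6 ≡ Tuesday — that's 1916's doomsday.
In November the doomsday date is Nov 7.
Nov 2 is 5 days before Nov 7; 5 mod 7 = 5, so Tuesday − 5 = Thursday.

Thursday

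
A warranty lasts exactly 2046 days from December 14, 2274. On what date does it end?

+365 (one year) → Dec 14, 2275 (1681 left).
+366 (one year; includes Feb 29, 2276) → Dec 14, 2276 (1315 left).
+365 (one year) → Dec 14, 2277 (950 left).
+365 (one year) → Dec 14, 2278 (585 left).
+365 (one year) → Dec 14, 2279 (220 left).
Dec has 31 days: +18 → Jan 1, 2280 (202 left).
Jan has 31 days: +31 → Feb 1, 2280 (171 left).
Feb has 29 days: +29 → Mar 1, 2280 (142 left).
Mar has 31 days: +31 → Apr 1, 2280 (111 left).
Apr has 30 days: +30 → May 1, 2280 (81 left).
May has 31 days: +31 → Jun 1, 2280 (50 left).
Jun has 30 days: +30 → Jul 1, 2280 (20 left).
+20 → Jul 21, 2280.

July 21, 2280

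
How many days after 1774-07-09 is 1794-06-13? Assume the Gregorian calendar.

Jul 9, 1774 → Jul 9, 1775: 365 days.
Jul 9, 1775 → Jul 9, 1776: 366 days (Feb 29, 1776 is in that span).
Jul 9, 1776 → Jul 9, 1777: 365 days.
Jul 9, 1777 → Jul 9, 1778: 365 days.
Jul 9, 1778 → Jul 9, 1779: 365 days.
Jul 9, 1779 → Jul 9, 1780: 366 days (Feb 29, 1780 is in that span).
Jul 9, 1780 → Jul 9, 1781: 365 days.
Jul 9, 1781 → Jul 9, 1782: 365 days.
Jul 9, 1782 → Jul 9, 1783: 365 days.
Jul 9, 1783 → Jul 9, 1784: 366 days (Feb 29, 1784 is in that span).
Jul 9, 1784 → Jul 9, 1785: 365 days.
Jul 9, 1785 → Jul 9, 1786: 365 days.
Jul 9, 1786 → Jul 9, 1787: 365 days.
Jul 9, 1787 → Jul 9, 1788: 366 days (Feb 29, 1788 is in that span).
Jul 9, 1788 → Jul 9, 1789: 365 days.
Jul 9, 1789 → Jul 9, 1790: 365 days.
Jul 9, 1790 → Jul 9, 1791: 365 days.
Jul 9, 1791 → Jul 9, 1792: 366 days (Feb 29, 1792 is in that span).
Jul 9, 1792 → Jul 9, 1793: 365 days.
Jul 9, 1793 → Aug 9, 1793: 31 days (July has 31).
Aug 9, 1793 → Sep 9, 1793: 31 days (August has 31).
Sep 9, 1793 → Oct 9, 1793: 30 days (September has 30).
Oct 9, 1793 → Nov 9, 1793: 31 days (October has 31).
Nov 9, 1793 → Dec 9, 1793: 30 days (November has 30).
Dec 9, 1793 → Jan 9, 1794: 31 days (December has 31).
Jan 9, 1794 → Feb 9, 1794: 31 days (January has 31).
Feb 9, 1794 → Mar 9, 1794: 28 days (February has 28).
Mar 9, 1794 → Apr 9, 1794: 31 days (March has 31).
Apr 9, 1794 → May 9, 1794: 30 days (April has 30).
May 9, 1794 → Jun 9, 1794: 31 days (May has 31).
Jun 9, 1794 → Jun 13, 1794: 4 days.
Total: 7279 days.

7279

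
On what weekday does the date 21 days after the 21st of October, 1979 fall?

First find the weekday of Oct 21, 1979. Doomsday rule: the anchor day for the 1900s is Wednesday. For year 79: 79÷12 = 6 r 7, and 7÷4 = 1, so 6+7+1 = 14.
Wednesday + 14 ≡ Wednesday — that's 1979's doomsday.
In October the doomsday date is Oct 10.
Oct 21 is 11 days after Oct 10; 11 mod 7 = 4, so Wednesday + 4 = Sunday.
21 mod 7 = 0, so 21 days after a Sunday is Sunday + 0 = Sunday.

Sunday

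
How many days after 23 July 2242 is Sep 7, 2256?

5160

Jul 23, 2242 → Jul 23, 2243: 365 days.
Jul 23, 2243 → Jul 23, 2244: 366 days (Feb 29, 2244 is in that span).
Jul 23, 2244 → Jul 23, 2245: 365 days.
Jul 23, 2245 → Jul 23, 2246: 365 days.
Jul 23, 2246 → Jul 23, 2247: 365 days.
Jul 23, 2247 → Jul 23, 2248: 366 days (Feb 29, 2248 is in that span).
Jul 23, 2248 → Jul 23, 2249: 365 days.
Jul 23, 2249 → Jul 23, 2250: 365 days.
Jul 23, 2250 → Jul 23, 2251: 365 days.
Jul 23, 2251 → Jul 23, 2252: 366 days (Feb 29, 2252 is in that span).
Jul 23, 2252 → Jul 23, 2253: 365 days.
Jul 23, 2253 → Jul 23, 2254: 365 days.
Jul 23, 2254 → Jul 23, 2255: 365 days.
Jul 23, 2255 → Jul 23, 2256: 366 days (Feb 29, 2256 is in that span).
Jul 23, 2256 → Aug 23, 2256: 31 days (July has 31).
Aug 23, 2256 → Sep 7, 2256: 15 days.
Total: 5160 days.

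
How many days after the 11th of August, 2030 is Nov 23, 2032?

835

Aug 11, 2030 → Aug 11, 2031: 365 days.
Aug 11, 2031 → Aug 11, 2032: 366 days (Feb 29, 2032 is in that span).
Aug 11, 2032 → Sep 11, 2032: 31 days (August has 31).
Sep 11, 2032 → Oct 11, 2032: 30 days (September has 30).
Oct 11, 2032 → Nov 11, 2032: 31 days (October has 31).
Nov 11, 2032 → Nov 23, 2032: 12 days.
Total: 835 days.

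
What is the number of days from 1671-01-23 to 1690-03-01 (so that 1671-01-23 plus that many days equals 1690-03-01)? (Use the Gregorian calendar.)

6977

Jan 23, 1671 → Jan 23, 1672: 365 days.
Jan 23, 1672 → Jan 23, 1673: 366 days (Feb 29, 1672 is in that span).
Jan 23, 1673 → Jan 23, 1674: 365 days.
Jan 23, 1674 → Jan 23, 1675: 365 days.
Jan 23, 1675 → Jan 23, 1676: 365 days.
Jan 23, 1676 → Jan 23, 1677: 366 days (Feb 29, 1676 is in that span).
Jan 23, 1677 → Jan 23, 1678: 365 days.
Jan 23, 1678 → Jan 23, 1679: 365 days.
Jan 23, 1679 → Jan 23, 1680: 365 days.
Jan 23, 1680 → Jan 23, 1681: 366 days (Feb 29, 1680 is in that span).
Jan 23, 1681 → Jan 23, 1682: 365 days.
Jan 23, 1682 → Jan 23, 1683: 365 days.
Jan 23, 1683 → Jan 23, 1684: 365 days.
Jan 23, 1684 → Jan 23, 1685: 366 days (Feb 29, 1684 is in that span).
Jan 23, 1685 → Jan 23, 1686: 365 days.
Jan 23, 1686 → Jan 23, 1687: 365 days.
Jan 23, 1687 → Jan 23, 1688: 365 days.
Jan 23, 1688 → Jan 23, 1689: 366 days (Feb 29, 1688 is in that span).
Jan 23, 1689 → Jan 23, 1690: 365 days.
Jan 23, 1690 → Feb 23, 1690: 31 days (January has 31).
Feb 23, 1690 → Mar 1, 1690: 6 days.
Total: 6977 days.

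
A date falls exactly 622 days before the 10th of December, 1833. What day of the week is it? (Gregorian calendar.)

Dec 10, 1833 is a Tuesday.
622 mod 7 = 6, so 622 days before a Tuesday is Tuesday − 6 = Wednesday.

Wednesday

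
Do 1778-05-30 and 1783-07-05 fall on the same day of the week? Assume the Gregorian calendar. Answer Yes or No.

From May 30, 1778 to Jul 5, 1783 is 1862 days.
1862 mod 7 = 0, so they are the same weekday.
(May 30, 1778 is a Saturday; Jul 5, 1783 is a Saturday.)

Yes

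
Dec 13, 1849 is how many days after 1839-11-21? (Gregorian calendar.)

3675

Nov 21, 1839 → Nov 21, 1840: 366 days (Feb 29, 1840 is in that span).
Nov 21, 1840 → Nov 21, 1841: 365 days.
Nov 21, 1841 → Nov 21, 1842: 365 days.
Nov 21, 1842 → Nov 21, 1843: 365 days.
Nov 21, 1843 → Nov 21, 1844: 366 days (Feb 29, 1844 is in that span).
Nov 21, 1844 → Nov 21, 1845: 365 days.
Nov 21, 1845 → Nov 21, 1846: 365 days.
Nov 21, 1846 → Nov 21, 1847: 365 days.
Nov 21, 1847 → Nov 21, 1848: 366 days (Feb 29, 1848 is in that span).
Nov 21, 1848 → Dec 21, 1848: 30 days (November has 30).
Dec 21, 1848 → Jan 21, 1849: 31 days (December has 31).
Jan 21, 1849 → Feb 21, 1849: 31 days (January has 31).
Feb 21, 1849 → Mar 21, 1849: 28 days (February has 28).
Mar 21, 1849 → Apr 21, 1849: 31 days (March has 31).
Apr 21, 1849 → May 21, 1849: 30 days (April has 30).
May 21, 1849 → Jun 21, 1849: 31 days (May has 31).
Jun 21, 1849 → Jul 21, 1849: 30 days (June has 30).
Jul 21, 1849 → Aug 21, 1849: 31 days (July has 31).
Aug 21, 1849 → Sep 21, 1849: 31 days (August has 31).
Sep 21, 1849 → Oct 21, 1849: 30 days (September has 30).
Oct 21, 1849 → Nov 21, 1849: 31 days (October has 31).
Nov 21, 1849 → Dec 13, 1849: 22 days.
Total: 3675 days.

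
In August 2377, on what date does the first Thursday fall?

August 4, 2377

August 1, 2377 is a Monday.
The first Thursday is therefore August 4 (3 days later).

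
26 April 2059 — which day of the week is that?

January 1, 2059 is a Wednesday.
Jan 1, 2059 → Feb 1, 2059: 31 days (January has 31).
Feb 1, 2059 → Mar 1, 2059: 28 days (February has 28).
Mar 1, 2059 → Apr 1, 2059: 31 days (March has 31).
Apr 1, 2059 → Apr 26, 2059: 25 days.
Total: 115 days.
115 mod 7 = 3, so Wednesday + 3 = Saturday.

Saturday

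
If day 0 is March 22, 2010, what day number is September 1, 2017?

Mar 22, 2010 → Mar 22, 2011: 365 days.
Mar 22, 2011 → Mar 22, 2012: 366 days (Feb 29, 2012 is in that span).
Mar 22, 2012 → Mar 22, 2013: 365 days.
Mar 22, 2013 → Mar 22, 2014: 365 days.
Mar 22, 2014 → Mar 22, 2015: 365 days.
Mar 22, 2015 → Mar 22, 2016: 366 days (Feb 29, 2016 is in that span).
Mar 22, 2016 → Mar 22, 2017: 365 days.
Mar 22, 2017 → Apr 22, 2017: 31 days (March has 31).
Apr 22, 2017 → May 22, 2017: 30 days (April has 30).
May 22, 2017 → Jun 22, 2017: 31 days (May has 31).
Jun 22, 2017 → Jul 22, 2017: 30 days (June has 30).
Jul 22, 2017 → Aug 22, 2017: 31 days (July has 31).
Aug 22, 2017 → Sep 1, 2017: 10 days.
Total: 2720 days.

2720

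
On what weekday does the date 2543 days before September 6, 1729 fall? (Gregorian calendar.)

Sep 6, 1729 is a Tuesday.
2543 mod 7 = 2, so 2543 days before a Tuesday is Tuesday − 2 = Sunday.

Sunday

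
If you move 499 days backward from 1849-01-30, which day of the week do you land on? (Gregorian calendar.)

First find the weekday of Jan 30, 1849. Doomsday rule: the anchor day for the 1800s is Friday. For year 49: 49÷12 = 4 r 1, and 1÷4 = 0, so 4+1+0 = 5.
Friday + 5 ≡ Wednesday — that's 1849's doomsday.
In January the doomsday date is Jan 3 (1849 is not a leap year).
Jan 30 is 27 days after Jan 3; 27 mod 7 = 6, so Wednesday + 6 = Tuesday.
499 mod 7 = 2, so 499 days before a Tuesday is Tuesday − 2 = Sunday.

Sunday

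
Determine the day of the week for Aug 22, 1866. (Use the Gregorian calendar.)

Wednesday

Doomsday rule: the anchor day for the 1800s is Friday. For year 66: 66÷12 = 5 r 6, and 6÷4 = 1, so 5+6+1 = 12.
Friday + 12 ≡ Wednesday — that's 1866's doomsday.
In August the doomsday date is Aug 8.
Aug 22 is 14 days after Aug 8; 14 mod 7 = 0, so Wednesday + 0 = Wednesday.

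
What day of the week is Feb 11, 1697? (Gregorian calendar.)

Doomsday rule: the anchor day for the 1600s is Tuesday. For year 97: 97÷12 = 8 r 1, and 1÷4 = 0, so 8+1+0 = 9.
Tuesday + 9 ≡ Thursday — that's 1697's doomsday.
In February the doomsday date is Feb 28 (1697 is not a leap year).
Feb 11 is 17 days before Feb 28; 17 mod 7 = 3, so Thursday − 3 = Monday.

Monday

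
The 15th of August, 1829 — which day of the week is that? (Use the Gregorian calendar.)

Doomsday rule: the anchor day for the 1800s is Friday. For year 29: 29÷12 = 2 r 5, and 5÷4 = 1, so 2+5+1 = 8.
Friday + 8 ≡ Saturday — that's 1829's doomsday.
In August the doomsday date is Aug 8.
Aug 15 is 7 days after Aug 8; 7 mod 7 = 0, so Saturday + 0 = Saturday.

Saturday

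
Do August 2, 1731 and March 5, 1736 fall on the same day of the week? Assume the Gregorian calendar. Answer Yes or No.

From Aug 2, 1731 to Mar 5, 1736 is 1677 days.
1677 mod 7 = 4, so they are different weekdays.
(Aug 2, 1731 is a Thursday; Mar 5, 1736 is a Monday.)

No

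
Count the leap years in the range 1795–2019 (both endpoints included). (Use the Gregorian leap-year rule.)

54

Multiples of 4 in [1795,2019]: 56.
Of those, multiples of 100: 3 (not leap unless ÷400).
Multiples of 400: 1.
Leap years = 56 − 3 + 1 = 54.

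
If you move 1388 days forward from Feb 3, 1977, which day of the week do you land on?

Saturday

First find the weekday of Feb 3, 1977. Doomsday rule: the anchor day for the 1900s is Wednesday. For year 77: 77÷12 = 6 r 5, and 5÷4 = 1, so 6+5+1 = 12.
Wednesday + 12 ≡ Monday — that's 1977's doomsday.
In February the doomsday date is Feb 28 (1977 is not a leap year).
Feb 3 is 25 days before Feb 28; 25 mod 7 = 4, so Monday − 4 = Thursday.
1388 mod 7 = 2, so 1388 days after a Thursday is Thursday + 2 = Saturday.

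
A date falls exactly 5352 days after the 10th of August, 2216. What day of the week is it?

Wednesday

First find the weekday of Aug 10, 2216. Doomsday rule: the anchor day for the 2200s is Friday. For year 16: 16÷12 = 1 r 4, and 4÷4 = 1, so 1+4+1 = 6.
Friday + 6 ≡ Thursday — that's 2216's doomsday.
In August the doomsday date is Aug 8.
Aug 10 is 2 days after Aug 8; 2 mod 7 = 2, so Thursday + 2 = Saturday.
5352 mod 7 = 4, so 5352 days after a Saturday is Saturday + 4 = Wednesday.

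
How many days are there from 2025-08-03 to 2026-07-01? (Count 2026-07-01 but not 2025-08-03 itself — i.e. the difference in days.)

Aug 3, 2025 → Sep 3, 2025: 31 days (August has 31).
Sep 3, 2025 → Oct 3, 2025: 30 days (September has 30).
Oct 3, 2025 → Nov 3, 2025: 31 days (October has 31).
Nov 3, 2025 → Dec 3, 2025: 30 days (November has 30).
Dec 3, 2025 → Jan 3, 2026: 31 days (December has 31).
Jan 3, 2026 → Feb 3, 2026: 31 days (January has 31).
Feb 3, 2026 → Mar 3, 2026: 28 days (February has 28).
Mar 3, 2026 → Apr 3, 2026: 31 days (March has 31).
Apr 3, 2026 → May 3, 2026: 30 days (April has 30).
May 3, 2026 → Jun 3, 2026: 31 days (May has 31).
Jun 3, 2026 → Jul 1, 2026: 28 days.
Total: 332 days.

332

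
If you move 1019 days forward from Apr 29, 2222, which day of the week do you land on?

Friday

First find the weekday of Apr 29, 2222. Doomsday rule: the anchor day for the 2200s is Friday. For year 22: 22÷12 = 1 r 10, and 10÷4 = 2, so 1+10+2 = 13.
Friday + 13 ≡ Thursday — that's 2222's doomsday.
In April the doomsday date is Apr 4.
Apr 29 is 25 days after Apr 4; 25 mod 7 = 4, so Thursday + 4 = Monday.
1019 mod 7 = 4, so 1019 days after a Monday is Monday + 4 = Friday.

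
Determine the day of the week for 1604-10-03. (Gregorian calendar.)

Sunday

Doomsday rule: the anchor day for the 1600s is Tuesday. For year 04: 4÷12 = 0 r 4, and 4÷4 = 1, so 0+4+1 = 5.
Tuesday + 5 ≡ Sunday — that's 1604's doomsday.
In October the doomsday date is Oct 10.
Oct 3 is 7 days before Oct 10; 7 mod 7 = 0, so Sunday − 0 = Sunday.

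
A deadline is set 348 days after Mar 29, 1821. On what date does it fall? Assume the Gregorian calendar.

March 12, 1822

Mar has 31 days: +3 → Apr 1, 1821 (345 left).
Apr has 30 days: +30 → May 1, 1821 (315 left).
May has 31 days: +31 → Jun 1, 1821 (284 left).
Jun has 30 days: +30 → Jul 1, 1821 (254 left).
Jul has 31 days: +31 → Aug 1, 1821 (223 left).
Aug has 31 days: +31 → Sep 1, 1821 (192 left).
Sep has 30 days: +30 → Oct 1, 1821 (162 left).
Oct has 31 days: +31 → Nov 1, 1821 (131 left).
Nov has 30 days: +30 → Dec 1, 1821 (101 left).
Dec has 31 days: +31 → Jan 1, 1822 (70 left).
Jan has 31 days: +31 → Feb 1, 1822 (39 left).
Feb has 28 days: +28 → Mar 1, 1822 (11 left).
+11 → Mar 12, 1822.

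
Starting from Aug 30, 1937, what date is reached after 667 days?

June 28, 1939

+365 (one year) → Aug 30, 1938 (302 left).
Aug has 31 days: +2 → Sep 1, 1938 (300 left).
Sep has 30 days: +30 → Oct 1, 1938 (270 left).
Oct has 31 days: +31 → Nov 1, 1938 (239 left).
Nov has 30 days: +30 → Dec 1, 1938 (209 left).
Dec has 31 days: +31 → Jan 1, 1939 (178 left).
Jan has 31 days: +31 → Feb 1, 1939 (147 left).
Feb has 28 days: +28 → Mar 1, 1939 (119 left).
Mar has 31 days: +31 → Apr 1, 1939 (88 left).
Apr has 30 days: +30 → May 1, 1939 (58 left).
May has 31 days: +31 → Jun 1, 1939 (27 left).
+27 → Jun 28, 1939.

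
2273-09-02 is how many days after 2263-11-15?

Nov 15, 2263 → Nov 15, 2264: 366 days (Feb 29, 2264 is in that span).
Nov 15, 2264 → Nov 15, 2265: 365 days.
Nov 15, 2265 → Nov 15, 2266: 365 days.
Nov 15, 2266 → Nov 15, 2267: 365 days.
Nov 15, 2267 → Nov 15, 2268: 366 days (Feb 29, 2268 is in that span).
Nov 15, 2268 → Nov 15, 2269: 365 days.
Nov 15, 2269 → Nov 15, 2270: 365 days.
Nov 15, 2270 → Nov 15, 2271: 365 days.
Nov 15, 2271 → Nov 15, 2272: 366 days (Feb 29, 2272 is in that span).
Nov 15, 2272 → Dec 15, 2272: 30 days (November has 30).
Dec 15, 2272 → Jan 15, 2273: 31 days (December has 31).
Jan 15, 2273 → Feb 15, 2273: 31 days (January has 31).
Feb 15, 2273 → Mar 15, 2273: 28 days (February has 28).
Mar 15, 2273 → Apr 15, 2273: 31 days (March has 31).
Apr 15, 2273 → May 15, 2273: 30 days (April has 30).
May 15, 2273 → Jun 15, 2273: 31 days (May has 31).
Jun 15, 2273 → Jul 15, 2273: 30 days (June has 30).
Jul 15, 2273 → Aug 15, 2273: 31 days (July has 31).
Aug 15, 2273 → Sep 2, 2273: 18 days.
Total: 3579 days.

3579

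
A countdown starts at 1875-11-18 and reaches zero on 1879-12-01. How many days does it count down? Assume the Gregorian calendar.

Nov 18, 1875 → Nov 18, 1876: 366 days (Feb 29, 1876 is in that span).
Nov 18, 1876 → Nov 18, 1877: 365 days.
Nov 18, 1877 → Nov 18, 1878: 365 days.
Nov 18, 1878 → Dec 18, 1878: 30 days (November has 30).
Dec 18, 1878 → Jan 18, 1879: 31 days (December has 31).
Jan 18, 1879 → Feb 18, 1879: 31 days (January has 31).
Feb 18, 1879 → Mar 18, 1879: 28 days (February has 28).
Mar 18, 1879 → Apr 18, 1879: 31 days (March has 31).
Apr 18, 1879 → May 18, 1879: 30 days (April has 30).
May 18, 1879 → Jun 18, 1879: 31 days (May has 31).
Jun 18, 1879 → Jul 18, 1879: 30 days (June has 30).
Jul 18, 1879 → Aug 18, 1879: 31 days (July has 31).
Aug 18, 1879 → Sep 18, 1879: 31 days (August has 31).
Sep 18, 1879 → Oct 18, 1879: 30 days (September has 30).
Oct 18, 1879 → Nov 18, 1879: 31 days (October has 31).
Nov 18, 1879 → Dec 1, 1879: 13 days.
Total: 1474 days.

1474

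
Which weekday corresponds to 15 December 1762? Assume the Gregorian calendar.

Doomsday rule: the anchor day for the 1700s is Sunday. For year 62: 62÷12 = 5 r 2, and 2÷4 = 0, so 5+2+0 = 7.
Sunday + 7 ≡ Sunday — that's 1762's doomsday.
In December the doomsday date is Dec 12.
Dec 15 is 3 days after Dec 12; 3 mod 7 = 3, so Sunday + 3 = Wednesday.

Wednesday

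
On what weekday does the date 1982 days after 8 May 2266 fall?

May 8, 2266 is a Tuesday.
1982 mod 7 = 1, so 1982 days after a Tuesday is Tuesday + 1 = Wednesday.

Wednesday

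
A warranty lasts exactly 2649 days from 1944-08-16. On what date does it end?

November 17, 1951

+365 (one year) → Aug 16, 1945 (2284 left).
+365 (one year) → Aug 16, 1946 (1919 left).
+365 (one year) → Aug 16, 1947 (1554 left).
+366 (one year; includes Feb 29, 1948) → Aug 16, 1948 (1188 left).
+365 (one year) → Aug 16, 1949 (823 left).
+365 (one year) → Aug 16, 1950 (458 left).
+365 (one year) → Aug 16, 1951 (93 left).
Aug has 31 days: +16 → Sep 1, 1951 (77 left).
Sep has 30 days: +30 → Oct 1, 1951 (47 left).
Oct has 31 days: +31 → Nov 1, 1951 (16 left).
+16 → Nov 17, 1951.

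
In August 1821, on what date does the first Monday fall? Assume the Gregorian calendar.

August 6, 1821

August 1, 1821 is a Wednesday.
The first Monday is therefore August 6 (5 days later).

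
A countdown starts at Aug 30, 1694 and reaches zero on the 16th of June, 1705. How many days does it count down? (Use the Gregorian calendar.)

3942

Aug 30, 1694 → Aug 30, 1695: 365 days.
Aug 30, 1695 → Aug 30, 1696: 366 days (Feb 29, 1696 is in that span).
Aug 30, 1696 → Aug 30, 1697: 365 days.
Aug 30, 1697 → Aug 30, 1698: 365 days.
Aug 30, 1698 → Aug 30, 1699: 365 days.
Aug 30, 1699 → Aug 30, 1700: 365 days.
Aug 30, 1700 → Aug 30, 1701: 365 days.
Aug 30, 1701 → Aug 30, 1702: 365 days.
Aug 30, 1702 → Aug 30, 1703: 365 days.
Aug 30, 1703 → Aug 30, 1704: 366 days (Feb 29, 1704 is in that span).
Aug 30, 1704 → Sep 30, 1704: 31 days (August has 31).
Sep 30, 1704 → Oct 30, 1704: 30 days (September has 30).
Oct 30, 1704 → Nov 30, 1704: 31 days (October has 31).
Nov 30, 1704 → Dec 30, 1704: 30 days (November has 30).
Dec 30, 1704 → Jan 30, 1705: 31 days (December has 31).
Jan 30, 1705 → Feb 28, 1705: 29 days (January has 31).
Feb 28, 1705 → Mar 28, 1705: 28 days (February has 28).
Mar 28, 1705 → Apr 28, 1705: 31 days (March has 31).
Apr 28, 1705 → May 28, 1705: 30 days (April has 30).
May 28, 1705 → Jun 16, 1705: 19 days.
Total: 3942 days.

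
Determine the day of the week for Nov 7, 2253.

Monday

Doomsday rule: the anchor day for the 2200s is Friday. For year 53: 53÷12 = 4 r 5, and 5÷4 = 1, so 4+5+1 = 10.
Friday + 10 ≡ Monday — that's 2253's doomsday.
In November the doomsday date is Nov 7.
Nov 7 is the doomsday itself: Monday.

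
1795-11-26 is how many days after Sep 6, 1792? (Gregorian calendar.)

1176

Sep 6, 1792 → Sep 6, 1793: 365 days.
Sep 6, 1793 → Sep 6, 1794: 365 days.
Sep 6, 1794 → Sep 6, 1795: 365 days.
Sep 6, 1795 → Oct 6, 1795: 30 days (September has 30).
Oct 6, 1795 → Nov 6, 1795: 31 days (October has 31).
Nov 6, 1795 → Nov 26, 1795: 20 days.
Total: 1176 days.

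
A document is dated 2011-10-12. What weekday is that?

January 1, 2011 is a Saturday.
Jan 1, 2011 → Feb 1, 2011: 31 days (January has 31).
Feb 1, 2011 → Mar 1, 2011: 28 days (February has 28).
Mar 1, 2011 → Apr 1, 2011: 31 days (March has 31).
Apr 1, 2011 → May 1, 2011: 30 days (April has 30).
May 1, 2011 → Jun 1, 2011: 31 days (May has 31).
Jun 1, 2011 → Jul 1, 2011: 30 days (June has 30).
Jul 1, 2011 → Aug 1, 2011: 31 days (July has 31).
Aug 1, 2011 → Sep 1, 2011: 31 days (August has 31).
Sep 1, 2011 → Oct 1, 2011: 30 days (September has 30).
Oct 1, 2011 → Oct 12, 2011: 11 days.
Total: 284 days.
284 mod 7 = 4, so Saturday + 4 = Wednesday.

Wednesday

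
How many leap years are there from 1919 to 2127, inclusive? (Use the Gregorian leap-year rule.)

Multiples of 4 in [1919,2127]: 52.
Of those, multiples of 100: 2 (not leap unless ÷400).
Multiples of 400: 1.
Leap years = 52 − 2 + 1 = 51.

51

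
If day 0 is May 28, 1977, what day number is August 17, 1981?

1542

May 28, 1977 → May 28, 1978: 365 days.
May 28, 1978 → May 28, 1979: 365 days.
May 28, 1979 → May 28, 1980: 366 days (Feb 29, 1980 is in that span).
May 28, 1980 → May 28, 1981: 365 days.
May 28, 1981 → Jun 28, 1981: 31 days (May has 31).
Jun 28, 1981 → Jul 28, 1981: 30 days (June has 30).
Jul 28, 1981 → Aug 17, 1981: 20 days.
Total: 1542 days.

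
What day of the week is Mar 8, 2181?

Doomsday rule: the anchor day for the 2100s is Sunday. For year 81: 81÷12 = 6 r 9, and 9÷4 = 2, so 6+9+2 = 17.
Sunday + 17 ≡ Wednesday — that's 2181's doomsday.
In March the doomsday date is Mar 14.
Mar 8 is 6 days before Mar 14; 6 mod 7 = 6, so Wednesday − 6 = Thursday.

Thursday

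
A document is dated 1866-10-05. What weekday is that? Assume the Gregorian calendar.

Doomsday rule: the anchor day for the 1800s is Friday. For year 66: 66÷12 = 5 r 6, and 6÷4 = 1, so 5+6+1 = 12.
Friday + 12 ≡ Wednesday — that's 1866's doomsday.
In October the doomsday date is Oct 10.
Oct 5 is 5 days before Oct 10; 5 mod 7 = 5, so Wednesday − 5 = Friday.

Friday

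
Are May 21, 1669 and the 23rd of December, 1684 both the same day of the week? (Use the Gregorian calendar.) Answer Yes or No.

From May 21, 1669 to Dec 23, 1684 is 5695 days.
5695 mod 7 = 4, so they are different weekdays.
(May 21, 1669 is a Tuesday; Dec 23, 1684 is a Saturday.)

No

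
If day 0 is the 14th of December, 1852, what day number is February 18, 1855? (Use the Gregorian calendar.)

796

Dec 14, 1852 → Dec 14, 1853: 365 days.
Dec 14, 1853 → Dec 14, 1854: 365 days.
Dec 14, 1854 → Jan 14, 1855: 31 days (December has 31).
Jan 14, 1855 → Feb 14, 1855: 31 days (January has 31).
Feb 14, 1855 → Feb 18, 1855: 4 days.
Total: 796 days.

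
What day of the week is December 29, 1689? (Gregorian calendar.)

Doomsday rule: the anchor day for the 1600s is Tuesday. For year 89: 89÷12 = 7 r 5, and 5÷4 = 1, so 7+5+1 = 13.
Tuesday + 13 ≡ Monday — that's 1689's doomsday.
In December the doomsday date is Dec 12.
Dec 29 is 17 days after Dec 12; 17 mod 7 = 3, so Monday + 3 = Thursday.

Thursday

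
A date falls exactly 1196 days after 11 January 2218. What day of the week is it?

Jan 11, 2218 is a Sunday.
1196 mod 7 = 6, so 1196 days after a Sunday is Sunday + 6 = Saturday.

Saturday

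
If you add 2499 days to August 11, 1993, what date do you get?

June 14, 2000

+365 (one year) → Aug 11, 1994 (2134 left).
+365 (one year) → Aug 11, 1995 (1769 left).
+366 (one year; includes Feb 29, 1996) → Aug 11, 1996 (1403 left).
+365 (one year) → Aug 11, 1997 (1038 left).
+365 (one year) → Aug 11, 1998 (673 left).
+365 (one year) → Aug 11, 1999 (308 left).
Aug has 31 days: +21 → Sep 1, 1999 (287 left).
Sep has 30 days: +30 → Oct 1, 1999 (257 left).
Oct has 31 days: +31 → Nov 1, 1999 (226 left).
Nov has 30 days: +30 → Dec 1, 1999 (196 left).
Dec has 31 days: +31 → Jan 1, 2000 (165 left).
Jan has 31 days: +31 → Feb 1, 2000 (134 left).
Feb has 29 days: +29 → Mar 1, 2000 (105 left).
Mar has 31 days: +31 → Apr 1, 2000 (74 left).
Apr has 30 days: +30 → May 1, 2000 (44 left).
May has 31 days: +31 → Jun 1, 2000 (13 left).
+13 → Jun 14, 2000.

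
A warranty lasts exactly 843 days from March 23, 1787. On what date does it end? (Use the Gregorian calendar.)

+366 (one year; includes Feb 29, 1788) → Mar 23, 1788 (477 left).
+365 (one year) → Mar 23, 1789 (112 left).
Mar has 31 days: +9 → Apr 1, 1789 (103 left).
Apr has 30 days: +30 → May 1, 1789 (73 left).
May has 31 days: +31 → Jun 1, 1789 (42 left).
Jun has 30 days: +30 → Jul 1, 1789 (12 left).
+12 → Jul 13, 1789.

July 13, 1789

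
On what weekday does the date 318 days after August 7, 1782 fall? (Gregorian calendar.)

Saturday

First find the weekday of Aug 7, 1782. Doomsday rule: the anchor day for the 1700s is Sunday. For year 82: 82÷12 = 6 r 10, and 10÷4 = 2, so 6+10+2 = 18.
Sunday + 18 ≡ Thursday — that's 1782's doomsday.
In August the doomsday date is Aug 8.
Aug 7 is 1 day before Aug 8; 1 mod 7 = 1, so Thursday − 1 = Wednesday.
318 mod 7 = 3, so 318 days after a Wednesday is Wednesday + 3 = Saturday.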